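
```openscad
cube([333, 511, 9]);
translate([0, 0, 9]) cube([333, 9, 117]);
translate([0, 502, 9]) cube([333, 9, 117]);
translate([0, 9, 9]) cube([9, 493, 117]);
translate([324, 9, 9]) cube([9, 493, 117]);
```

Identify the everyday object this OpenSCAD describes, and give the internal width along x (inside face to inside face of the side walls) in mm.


An open box. The internal width is 315 mm.

A 333×511 base slab with four walls standing on it — an open box. The base is 333 mm wide and the walls are 9 mm thick, so the internal width is 333 − 2 × 9 = 315 mm.


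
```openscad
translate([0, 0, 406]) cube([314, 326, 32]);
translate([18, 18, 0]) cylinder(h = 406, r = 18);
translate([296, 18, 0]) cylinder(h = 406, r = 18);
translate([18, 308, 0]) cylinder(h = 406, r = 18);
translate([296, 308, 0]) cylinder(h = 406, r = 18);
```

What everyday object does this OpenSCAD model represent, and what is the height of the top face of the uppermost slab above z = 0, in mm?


A stool. The seat height is 438 mm.

A 314×326×32 slab at z = 406 on four corner cylinders — a stool. The seat top is 406 + 32 = 438 mm.


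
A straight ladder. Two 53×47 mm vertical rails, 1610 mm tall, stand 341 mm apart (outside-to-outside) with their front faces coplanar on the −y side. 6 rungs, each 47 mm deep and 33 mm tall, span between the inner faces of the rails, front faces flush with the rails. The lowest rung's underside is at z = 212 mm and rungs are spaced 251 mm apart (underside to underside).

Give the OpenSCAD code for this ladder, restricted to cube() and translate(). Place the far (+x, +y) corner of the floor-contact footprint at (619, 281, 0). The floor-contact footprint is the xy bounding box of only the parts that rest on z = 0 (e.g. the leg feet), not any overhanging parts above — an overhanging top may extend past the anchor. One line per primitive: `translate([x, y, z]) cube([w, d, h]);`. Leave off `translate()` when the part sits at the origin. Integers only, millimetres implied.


translate([278, 234, 0]) cube([53, 47, 1610]);
translate([566, 234, 0]) cube([53, 47, 1610]);
translate([331, 234, 212]) cube([235, 47, 33]);
translate([331, 234, 463]) cube([235, 47, 33]);
translate([331, 234, 714]) cube([235, 47, 33]);
translate([331, 234, 965]) cube([235, 47, 33]);
translate([331, 234, 1216]) cube([235, 47, 33]);
translate([331, 234, 1467]) cube([235, 47, 33]);


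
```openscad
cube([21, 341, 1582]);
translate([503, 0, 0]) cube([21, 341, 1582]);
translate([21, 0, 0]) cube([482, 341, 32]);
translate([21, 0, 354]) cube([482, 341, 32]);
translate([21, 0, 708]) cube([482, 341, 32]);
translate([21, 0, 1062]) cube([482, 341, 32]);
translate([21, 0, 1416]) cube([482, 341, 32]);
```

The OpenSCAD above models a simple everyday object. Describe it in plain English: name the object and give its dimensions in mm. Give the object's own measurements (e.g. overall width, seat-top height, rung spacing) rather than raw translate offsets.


An open bookshelf. Two side panels, each 21 mm thick, 341 mm deep and 1582 mm tall, stand 524 mm apart (outside-to-outside). Between them sit 5 shelves, each 32 mm thick and 341 mm deep, spanning the full gap between the sides. The bottom shelf rests on the floor (its underside at z = 0) and the clear gap between one shelf's top and the next shelf's underside is 322 mm.


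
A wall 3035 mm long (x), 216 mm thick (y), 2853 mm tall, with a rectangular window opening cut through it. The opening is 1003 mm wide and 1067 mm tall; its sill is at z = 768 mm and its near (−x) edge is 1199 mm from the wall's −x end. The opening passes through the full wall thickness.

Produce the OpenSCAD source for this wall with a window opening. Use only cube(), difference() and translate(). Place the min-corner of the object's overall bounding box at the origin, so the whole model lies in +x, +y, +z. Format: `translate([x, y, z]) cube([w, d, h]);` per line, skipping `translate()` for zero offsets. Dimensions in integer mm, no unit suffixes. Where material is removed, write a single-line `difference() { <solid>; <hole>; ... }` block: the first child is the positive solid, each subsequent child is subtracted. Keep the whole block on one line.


difference() { cube([3035, 216, 2853]); translate([1199, 0, 768]) cube([1003, 216, 1067]); }


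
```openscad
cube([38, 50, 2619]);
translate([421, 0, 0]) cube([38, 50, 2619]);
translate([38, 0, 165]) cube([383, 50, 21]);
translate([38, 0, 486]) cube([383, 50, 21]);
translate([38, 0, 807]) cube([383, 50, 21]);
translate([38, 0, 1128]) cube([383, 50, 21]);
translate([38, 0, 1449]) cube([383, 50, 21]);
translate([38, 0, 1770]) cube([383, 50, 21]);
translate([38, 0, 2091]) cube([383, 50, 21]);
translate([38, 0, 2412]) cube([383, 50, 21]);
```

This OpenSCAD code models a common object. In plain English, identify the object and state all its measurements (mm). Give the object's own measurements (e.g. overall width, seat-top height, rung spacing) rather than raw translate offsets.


A straight ladder. Two 38×50 mm vertical rails, 2619 mm tall, stand 459 mm apart (outside-to-outside) with their front faces coplanar on the −y side. 8 rungs, each 50 mm deep and 21 mm tall, span between the inner faces of the rails, front faces flush with the rails. The lowest rung's underside is at z = 165 mm and rungs are spaced 321 mm apart (underside to underside).


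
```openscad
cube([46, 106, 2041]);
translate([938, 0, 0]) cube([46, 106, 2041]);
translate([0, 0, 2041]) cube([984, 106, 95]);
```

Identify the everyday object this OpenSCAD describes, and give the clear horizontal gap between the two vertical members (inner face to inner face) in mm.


A door frame. The clear opening width is 892 mm.

Two 2041 mm tall posts with a header on top — a door frame. The left jamb is 46 mm wide at x = 0; the right jamb starts at x = 938. The clear opening is 938 − 46 = 892 mm.


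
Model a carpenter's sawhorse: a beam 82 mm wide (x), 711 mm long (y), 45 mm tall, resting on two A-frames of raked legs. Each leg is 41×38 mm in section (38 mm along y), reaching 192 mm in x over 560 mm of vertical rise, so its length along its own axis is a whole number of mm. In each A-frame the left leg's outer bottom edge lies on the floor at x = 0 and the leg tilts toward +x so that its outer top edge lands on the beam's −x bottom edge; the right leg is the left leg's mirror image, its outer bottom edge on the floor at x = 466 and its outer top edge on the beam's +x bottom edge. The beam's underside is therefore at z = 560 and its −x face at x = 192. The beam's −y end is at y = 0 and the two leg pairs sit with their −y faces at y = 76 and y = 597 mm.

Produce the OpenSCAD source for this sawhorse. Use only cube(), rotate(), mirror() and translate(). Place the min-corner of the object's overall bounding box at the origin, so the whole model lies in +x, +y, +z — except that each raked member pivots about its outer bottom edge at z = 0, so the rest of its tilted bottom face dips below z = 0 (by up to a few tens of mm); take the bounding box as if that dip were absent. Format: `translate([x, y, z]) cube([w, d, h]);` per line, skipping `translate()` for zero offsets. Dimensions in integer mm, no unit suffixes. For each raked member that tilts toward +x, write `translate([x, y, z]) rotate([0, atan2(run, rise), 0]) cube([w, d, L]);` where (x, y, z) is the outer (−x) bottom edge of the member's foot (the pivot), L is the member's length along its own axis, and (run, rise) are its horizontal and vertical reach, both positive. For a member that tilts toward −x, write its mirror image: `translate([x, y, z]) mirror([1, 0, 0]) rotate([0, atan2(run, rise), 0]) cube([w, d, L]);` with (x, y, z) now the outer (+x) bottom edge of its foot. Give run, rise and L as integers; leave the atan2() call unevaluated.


translate([192, 0, 560]) cube([82, 711, 45]);
translate([0, 76, 0]) rotate([0, atan2(192, 560), 0]) cube([41, 38, 592]);
translate([466, 76, 0]) mirror([1, 0, 0]) rotate([0, atan2(192, 560), 0]) cube([41, 38, 592]);
translate([0, 597, 0]) rotate([0, atan2(192, 560), 0]) cube([41, 38, 592]);
translate([466, 597, 0]) mirror([1, 0, 0]) rotate([0, atan2(192, 560), 0]) cube([41, 38, 592]);


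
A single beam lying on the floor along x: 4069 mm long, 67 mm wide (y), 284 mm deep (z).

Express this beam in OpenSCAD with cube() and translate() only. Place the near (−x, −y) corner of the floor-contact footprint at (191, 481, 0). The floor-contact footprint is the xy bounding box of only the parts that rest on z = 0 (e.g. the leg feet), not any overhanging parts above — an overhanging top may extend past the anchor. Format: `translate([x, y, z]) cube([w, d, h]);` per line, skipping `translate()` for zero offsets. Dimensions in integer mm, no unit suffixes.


translate([191, 481, 0]) cube([4069, 67, 284]);


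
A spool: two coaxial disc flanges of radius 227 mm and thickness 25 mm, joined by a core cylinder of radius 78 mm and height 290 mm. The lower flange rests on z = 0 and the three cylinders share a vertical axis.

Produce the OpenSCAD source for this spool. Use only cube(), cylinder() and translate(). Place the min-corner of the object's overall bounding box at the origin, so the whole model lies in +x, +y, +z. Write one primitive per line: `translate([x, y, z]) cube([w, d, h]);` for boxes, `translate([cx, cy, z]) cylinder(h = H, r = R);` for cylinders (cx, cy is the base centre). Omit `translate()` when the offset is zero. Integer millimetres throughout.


translate([227, 227, 0]) cylinder(h = 25, r = 227);
translate([227, 227, 25]) cylinder(h = 290, r = 78);
translate([227, 227, 315]) cylinder(h = 25, r = 227);


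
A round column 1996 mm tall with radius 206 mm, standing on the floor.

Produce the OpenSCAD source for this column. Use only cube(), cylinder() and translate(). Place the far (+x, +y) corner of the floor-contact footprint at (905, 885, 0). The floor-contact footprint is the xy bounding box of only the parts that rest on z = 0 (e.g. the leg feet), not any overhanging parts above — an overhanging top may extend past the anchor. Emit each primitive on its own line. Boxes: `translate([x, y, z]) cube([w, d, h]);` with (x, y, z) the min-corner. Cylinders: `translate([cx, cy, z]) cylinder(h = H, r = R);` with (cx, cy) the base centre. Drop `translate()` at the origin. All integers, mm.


translate([699, 679, 0]) cylinder(h = 1996, r = 206);


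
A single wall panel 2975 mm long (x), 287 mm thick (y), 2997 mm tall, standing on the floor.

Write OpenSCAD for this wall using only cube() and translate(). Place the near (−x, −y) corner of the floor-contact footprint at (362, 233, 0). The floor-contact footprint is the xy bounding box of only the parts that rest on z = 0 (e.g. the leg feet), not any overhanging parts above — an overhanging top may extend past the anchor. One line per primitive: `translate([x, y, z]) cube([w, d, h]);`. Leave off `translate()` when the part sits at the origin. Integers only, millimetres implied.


translate([362, 233, 0]) cube([2975, 287, 2997]);


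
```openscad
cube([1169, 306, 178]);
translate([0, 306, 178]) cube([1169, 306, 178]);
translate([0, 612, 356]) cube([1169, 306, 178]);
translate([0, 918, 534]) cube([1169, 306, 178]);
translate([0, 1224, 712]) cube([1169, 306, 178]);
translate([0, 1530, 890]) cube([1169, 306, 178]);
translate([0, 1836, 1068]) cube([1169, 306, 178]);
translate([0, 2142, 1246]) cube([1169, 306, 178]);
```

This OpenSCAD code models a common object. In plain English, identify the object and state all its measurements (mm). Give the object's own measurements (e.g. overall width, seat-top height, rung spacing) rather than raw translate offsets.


A straight staircase of 8 solid steps. Each step is 1169 mm wide (x), 306 mm deep (y, the going) and 178 mm tall (the rise). The first step rests on the floor; each subsequent step sits one going further in +y and one rise higher in +z, directly behind and above the previous step with no overlap.


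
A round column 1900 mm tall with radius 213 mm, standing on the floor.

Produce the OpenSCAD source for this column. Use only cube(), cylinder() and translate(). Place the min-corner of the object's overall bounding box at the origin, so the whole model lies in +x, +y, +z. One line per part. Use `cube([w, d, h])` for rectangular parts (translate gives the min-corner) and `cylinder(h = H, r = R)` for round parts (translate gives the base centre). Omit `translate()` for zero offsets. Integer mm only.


translate([213, 213, 0]) cylinder(h = 1900, r = 213);


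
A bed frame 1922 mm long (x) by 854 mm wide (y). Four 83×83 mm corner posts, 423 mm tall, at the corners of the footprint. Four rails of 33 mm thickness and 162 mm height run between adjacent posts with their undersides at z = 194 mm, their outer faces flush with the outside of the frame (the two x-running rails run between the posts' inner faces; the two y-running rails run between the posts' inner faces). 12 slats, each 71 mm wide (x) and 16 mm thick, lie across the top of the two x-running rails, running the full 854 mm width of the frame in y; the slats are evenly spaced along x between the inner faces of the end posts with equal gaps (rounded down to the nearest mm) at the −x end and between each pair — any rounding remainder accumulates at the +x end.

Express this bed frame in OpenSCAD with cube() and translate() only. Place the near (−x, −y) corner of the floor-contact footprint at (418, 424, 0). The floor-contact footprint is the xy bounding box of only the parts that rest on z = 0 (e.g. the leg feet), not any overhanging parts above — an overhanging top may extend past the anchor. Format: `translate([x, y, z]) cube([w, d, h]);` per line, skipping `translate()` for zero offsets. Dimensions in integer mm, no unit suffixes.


translate([418, 424, 0]) cube([83, 83, 423]);
translate([418, 1195, 0]) cube([83, 83, 423]);
translate([2257, 424, 0]) cube([83, 83, 423]);
translate([2257, 1195, 0]) cube([83, 83, 423]);
translate([501, 424, 194]) cube([1756, 33, 162]);
translate([501, 1245, 194]) cube([1756, 33, 162]);
translate([418, 507, 194]) cube([33, 688, 162]);
translate([2307, 507, 194]) cube([33, 688, 162]);
translate([570, 424, 356]) cube([71, 854, 16]);
translate([710, 424, 356]) cube([71, 854, 16]);
translate([850, 424, 356]) cube([71, 854, 16]);
translate([990, 424, 356]) cube([71, 854, 16]);
translate([1130, 424, 356]) cube([71, 854, 16]);
translate([1270, 424, 356]) cube([71, 854, 16]);
translate([1410, 424, 356]) cube([71, 854, 16]);
translate([1550, 424, 356]) cube([71, 854, 16]);
translate([1690, 424, 356]) cube([71, 854, 16]);
translate([1830, 424, 356]) cube([71, 854, 16]);
translate([1970, 424, 356]) cube([71, 854, 16]);
translate([2110, 424, 356]) cube([71, 854, 16]);


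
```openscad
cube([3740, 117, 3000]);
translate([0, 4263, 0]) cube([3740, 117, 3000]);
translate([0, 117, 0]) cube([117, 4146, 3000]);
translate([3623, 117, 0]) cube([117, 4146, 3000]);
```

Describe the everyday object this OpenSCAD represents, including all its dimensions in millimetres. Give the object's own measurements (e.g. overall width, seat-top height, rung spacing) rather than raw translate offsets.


The wall frame of a small rectangular building: four walls, each 3000 mm tall and 117 mm thick, enclosing a footprint 3740 mm (x) by 4380 mm (y) outside-to-outside, with no floor or roof. The front and back walls (the −y and +y sides) span the full width; the two side walls fit between them.


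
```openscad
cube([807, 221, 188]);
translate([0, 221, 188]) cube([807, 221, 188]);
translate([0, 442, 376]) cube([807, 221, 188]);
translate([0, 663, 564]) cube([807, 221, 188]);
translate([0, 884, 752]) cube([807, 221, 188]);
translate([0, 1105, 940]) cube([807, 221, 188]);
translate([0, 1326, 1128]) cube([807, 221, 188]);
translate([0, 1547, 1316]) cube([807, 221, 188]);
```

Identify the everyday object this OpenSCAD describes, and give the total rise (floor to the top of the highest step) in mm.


A staircase. The total rise is 1504 mm.

8 identical blocks, each offset up and back from the previous — a staircase. Each step is 188 mm tall and there are 8 of them, so the total rise is 8 × 188 = 1504 mm.


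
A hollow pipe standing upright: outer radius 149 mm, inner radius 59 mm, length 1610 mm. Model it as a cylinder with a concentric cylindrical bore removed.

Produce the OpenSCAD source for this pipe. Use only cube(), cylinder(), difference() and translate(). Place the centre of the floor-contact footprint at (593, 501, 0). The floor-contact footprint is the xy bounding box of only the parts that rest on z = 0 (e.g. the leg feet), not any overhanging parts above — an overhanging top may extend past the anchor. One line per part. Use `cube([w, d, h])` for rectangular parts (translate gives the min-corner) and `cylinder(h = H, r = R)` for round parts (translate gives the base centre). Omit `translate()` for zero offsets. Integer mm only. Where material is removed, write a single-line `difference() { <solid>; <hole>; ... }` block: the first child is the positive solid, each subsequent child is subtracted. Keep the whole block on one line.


difference() { translate([593, 501, 0]) cylinder(h = 1610, r = 149); translate([593, 501, 0]) cylinder(h = 1610, r = 59); }


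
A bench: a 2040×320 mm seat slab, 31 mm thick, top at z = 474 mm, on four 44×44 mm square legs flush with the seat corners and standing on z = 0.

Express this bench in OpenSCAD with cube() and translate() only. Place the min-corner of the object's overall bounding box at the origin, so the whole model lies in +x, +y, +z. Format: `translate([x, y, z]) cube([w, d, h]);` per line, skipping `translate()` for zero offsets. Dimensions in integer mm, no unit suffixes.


// leg_h = 474 − 31 = 443
translate([0, 0, 443]) cube([2040, 320, 31]);
cube([44, 44, 443]);
translate([0, 276, 0]) cube([44, 44, 443]);
translate([1996, 0, 0]) cube([44, 44, 443]);
translate([1996, 276, 0]) cube([44, 44, 443]);


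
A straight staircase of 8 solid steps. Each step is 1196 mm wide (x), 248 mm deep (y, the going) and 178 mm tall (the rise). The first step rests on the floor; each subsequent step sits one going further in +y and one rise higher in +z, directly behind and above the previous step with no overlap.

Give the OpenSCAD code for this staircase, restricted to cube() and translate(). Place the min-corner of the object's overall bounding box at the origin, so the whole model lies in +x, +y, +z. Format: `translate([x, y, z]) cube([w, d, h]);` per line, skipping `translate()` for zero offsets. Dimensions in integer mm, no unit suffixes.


cube([1196, 248, 178]);
translate([0, 248, 178]) cube([1196, 248, 178]);
translate([0, 496, 356]) cube([1196, 248, 178]);
translate([0, 744, 534]) cube([1196, 248, 178]);
translate([0, 992, 712]) cube([1196, 248, 178]);
translate([0, 1240, 890]) cube([1196, 248, 178]);
translate([0, 1488, 1068]) cube([1196, 248, 178]);
translate([0, 1736, 1246]) cube([1196, 248, 178]);


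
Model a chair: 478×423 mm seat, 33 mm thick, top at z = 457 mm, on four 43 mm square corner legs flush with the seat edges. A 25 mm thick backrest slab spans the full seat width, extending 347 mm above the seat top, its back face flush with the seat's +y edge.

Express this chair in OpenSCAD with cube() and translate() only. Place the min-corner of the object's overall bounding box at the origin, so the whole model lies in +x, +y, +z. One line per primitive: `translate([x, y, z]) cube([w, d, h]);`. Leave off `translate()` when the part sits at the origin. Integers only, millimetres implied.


// leg_h = 457 - 33 = 424
translate([0, 0, 424]) cube([478, 423, 33]);
cube([43, 43, 424]);
translate([435, 0, 0]) cube([43, 43, 424]);
translate([0, 380, 0]) cube([43, 43, 424]);
translate([435, 380, 0]) cube([43, 43, 424]);
translate([0, 398, 457]) cube([478, 25, 347]);


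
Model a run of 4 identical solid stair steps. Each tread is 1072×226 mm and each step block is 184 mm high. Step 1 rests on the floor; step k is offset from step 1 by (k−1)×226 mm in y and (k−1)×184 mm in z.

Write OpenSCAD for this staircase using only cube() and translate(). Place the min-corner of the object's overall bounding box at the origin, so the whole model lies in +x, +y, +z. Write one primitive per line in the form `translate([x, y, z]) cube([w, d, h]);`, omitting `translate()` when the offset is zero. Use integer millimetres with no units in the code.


cube([1072, 226, 184]);
translate([0, 226, 184]) cube([1072, 226, 184]);
translate([0, 452, 368]) cube([1072, 226, 184]);
translate([0, 678, 552]) cube([1072, 226, 184]);


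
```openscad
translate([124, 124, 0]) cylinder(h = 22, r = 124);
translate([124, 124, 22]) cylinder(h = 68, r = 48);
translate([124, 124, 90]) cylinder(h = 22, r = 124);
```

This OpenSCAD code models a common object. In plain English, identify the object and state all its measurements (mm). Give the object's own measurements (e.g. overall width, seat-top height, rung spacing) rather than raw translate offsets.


A spool: two coaxial disc flanges of radius 124 mm and thickness 22 mm, joined by a core cylinder of radius 48 mm and height 68 mm. The lower flange rests on z = 0 and the three cylinders share a vertical axis.


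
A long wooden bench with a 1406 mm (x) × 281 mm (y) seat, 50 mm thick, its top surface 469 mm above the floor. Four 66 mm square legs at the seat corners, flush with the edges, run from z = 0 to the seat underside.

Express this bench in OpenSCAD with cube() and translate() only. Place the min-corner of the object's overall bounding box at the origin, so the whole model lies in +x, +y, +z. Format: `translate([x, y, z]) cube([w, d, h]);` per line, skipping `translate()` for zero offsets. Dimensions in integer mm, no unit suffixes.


translate([0, 0, 419]) cube([1406, 281, 50]);
cube([66, 66, 419]);
translate([0, 215, 0]) cube([66, 66, 419]);
translate([1340, 0, 0]) cube([66, 66, 419]);
translate([1340, 215, 0]) cube([66, 66, 419]);


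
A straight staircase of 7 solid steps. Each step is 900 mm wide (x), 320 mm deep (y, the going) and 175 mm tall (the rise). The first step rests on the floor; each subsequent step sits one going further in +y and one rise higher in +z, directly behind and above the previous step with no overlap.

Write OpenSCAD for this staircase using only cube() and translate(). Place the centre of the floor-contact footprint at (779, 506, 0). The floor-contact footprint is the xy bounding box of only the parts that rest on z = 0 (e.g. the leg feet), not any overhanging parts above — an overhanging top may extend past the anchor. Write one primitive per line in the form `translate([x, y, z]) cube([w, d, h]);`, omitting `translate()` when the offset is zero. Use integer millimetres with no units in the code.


translate([329, 346, 0]) cube([900, 320, 175]);
translate([329, 666, 175]) cube([900, 320, 175]);
translate([329, 986, 350]) cube([900, 320, 175]);
translate([329, 1306, 525]) cube([900, 320, 175]);
translate([329, 1626, 700]) cube([900, 320, 175]);
translate([329, 1946, 875]) cube([900, 320, 175]);
translate([329, 2266, 1050]) cube([900, 320, 175]);


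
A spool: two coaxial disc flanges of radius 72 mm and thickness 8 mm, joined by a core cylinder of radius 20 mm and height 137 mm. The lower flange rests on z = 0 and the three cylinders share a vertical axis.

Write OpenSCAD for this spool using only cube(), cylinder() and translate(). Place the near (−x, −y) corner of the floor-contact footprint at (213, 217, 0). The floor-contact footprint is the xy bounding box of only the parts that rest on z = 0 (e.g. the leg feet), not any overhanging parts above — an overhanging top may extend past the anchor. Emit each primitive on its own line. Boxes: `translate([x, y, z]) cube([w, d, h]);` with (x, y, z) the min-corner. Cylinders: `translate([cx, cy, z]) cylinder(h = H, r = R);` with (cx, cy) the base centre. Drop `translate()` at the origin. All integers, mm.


translate([285, 289, 0]) cylinder(h = 8, r = 72);
translate([285, 289, 8]) cylinder(h = 137, r = 20);
translate([285, 289, 145]) cylinder(h = 8, r = 72);


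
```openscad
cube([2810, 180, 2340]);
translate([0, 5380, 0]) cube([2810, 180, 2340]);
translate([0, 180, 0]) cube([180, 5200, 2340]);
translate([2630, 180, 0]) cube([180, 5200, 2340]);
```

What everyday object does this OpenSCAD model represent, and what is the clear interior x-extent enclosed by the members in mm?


A house (or room) frame. The interior width is 2450 mm.

Four 2340 mm walls enclosing a rectangle with no floor or roof — a room or house frame. Outside width is 2810 mm and wall thickness is 180 mm, so the interior width is 2810 − 2 × 180 = 2450 mm.


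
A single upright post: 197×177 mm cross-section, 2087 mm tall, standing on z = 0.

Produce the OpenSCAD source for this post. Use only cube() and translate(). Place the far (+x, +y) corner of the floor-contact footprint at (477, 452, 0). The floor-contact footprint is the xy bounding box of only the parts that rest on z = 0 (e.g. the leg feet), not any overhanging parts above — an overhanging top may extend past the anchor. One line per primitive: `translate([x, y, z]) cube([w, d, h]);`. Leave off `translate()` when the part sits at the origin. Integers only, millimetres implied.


translate([280, 275, 0]) cube([197, 177, 2087]);


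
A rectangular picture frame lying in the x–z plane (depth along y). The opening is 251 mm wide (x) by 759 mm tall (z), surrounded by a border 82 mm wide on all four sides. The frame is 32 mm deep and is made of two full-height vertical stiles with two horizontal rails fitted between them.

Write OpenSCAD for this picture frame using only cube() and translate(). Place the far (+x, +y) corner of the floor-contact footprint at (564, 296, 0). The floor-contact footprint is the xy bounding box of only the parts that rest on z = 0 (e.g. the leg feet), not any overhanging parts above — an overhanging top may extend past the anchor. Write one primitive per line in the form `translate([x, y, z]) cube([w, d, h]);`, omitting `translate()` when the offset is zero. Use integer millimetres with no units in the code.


translate([149, 264, 0]) cube([82, 32, 923]);
translate([482, 264, 0]) cube([82, 32, 923]);
translate([231, 264, 0]) cube([251, 32, 82]);
translate([231, 264, 841]) cube([251, 32, 82]);


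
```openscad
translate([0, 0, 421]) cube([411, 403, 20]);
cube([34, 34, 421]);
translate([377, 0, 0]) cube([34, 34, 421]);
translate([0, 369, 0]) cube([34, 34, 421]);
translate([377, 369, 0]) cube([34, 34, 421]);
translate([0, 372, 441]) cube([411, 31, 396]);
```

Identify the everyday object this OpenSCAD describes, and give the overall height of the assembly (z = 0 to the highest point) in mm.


A chair. The overall height is 837 mm.

A slab on four corner posts with a tall panel at the back — a chair. The seat slab sits at z = 421 with thickness 20, and the 396 mm backrest starts at the seat top, so the overall height is 421 + 20 + 396 = 837 mm.


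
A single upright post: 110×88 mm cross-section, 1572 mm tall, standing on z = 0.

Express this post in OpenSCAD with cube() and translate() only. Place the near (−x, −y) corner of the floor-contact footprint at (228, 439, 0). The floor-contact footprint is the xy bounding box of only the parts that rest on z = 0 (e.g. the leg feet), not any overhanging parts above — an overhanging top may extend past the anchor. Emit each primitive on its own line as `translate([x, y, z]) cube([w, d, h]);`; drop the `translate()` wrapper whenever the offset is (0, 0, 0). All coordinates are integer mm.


translate([228, 439, 0]) cube([110, 88, 1572]);


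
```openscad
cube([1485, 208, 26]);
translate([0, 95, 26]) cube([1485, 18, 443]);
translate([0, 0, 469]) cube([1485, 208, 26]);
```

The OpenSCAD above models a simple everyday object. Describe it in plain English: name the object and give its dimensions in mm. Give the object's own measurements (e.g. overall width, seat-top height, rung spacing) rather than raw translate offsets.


An I-beam lying along x, 1485 mm long. Overall section height 495 mm. Two flanges 208 mm wide (y) and 26 mm thick, one on the floor and one at the top; a web 18 mm thick runs between them, centred on the flange width.


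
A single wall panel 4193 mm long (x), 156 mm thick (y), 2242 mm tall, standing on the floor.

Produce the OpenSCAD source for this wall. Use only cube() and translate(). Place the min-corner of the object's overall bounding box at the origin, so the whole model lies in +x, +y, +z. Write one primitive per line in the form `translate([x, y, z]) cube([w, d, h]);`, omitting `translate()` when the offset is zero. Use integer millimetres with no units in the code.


cube([4193, 156, 2242]);


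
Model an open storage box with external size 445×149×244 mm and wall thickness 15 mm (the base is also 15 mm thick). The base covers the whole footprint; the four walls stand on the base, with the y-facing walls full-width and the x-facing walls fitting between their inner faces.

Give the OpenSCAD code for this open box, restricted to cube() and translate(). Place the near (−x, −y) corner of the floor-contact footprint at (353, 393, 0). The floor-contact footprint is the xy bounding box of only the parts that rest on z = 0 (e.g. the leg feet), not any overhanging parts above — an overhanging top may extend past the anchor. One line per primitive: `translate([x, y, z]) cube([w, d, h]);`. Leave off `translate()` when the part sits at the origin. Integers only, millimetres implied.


translate([353, 393, 0]) cube([445, 149, 15]);
translate([353, 393, 15]) cube([445, 15, 229]);
translate([353, 527, 15]) cube([445, 15, 229]);
translate([353, 408, 15]) cube([15, 119, 229]);
translate([783, 408, 15]) cube([15, 119, 229]);


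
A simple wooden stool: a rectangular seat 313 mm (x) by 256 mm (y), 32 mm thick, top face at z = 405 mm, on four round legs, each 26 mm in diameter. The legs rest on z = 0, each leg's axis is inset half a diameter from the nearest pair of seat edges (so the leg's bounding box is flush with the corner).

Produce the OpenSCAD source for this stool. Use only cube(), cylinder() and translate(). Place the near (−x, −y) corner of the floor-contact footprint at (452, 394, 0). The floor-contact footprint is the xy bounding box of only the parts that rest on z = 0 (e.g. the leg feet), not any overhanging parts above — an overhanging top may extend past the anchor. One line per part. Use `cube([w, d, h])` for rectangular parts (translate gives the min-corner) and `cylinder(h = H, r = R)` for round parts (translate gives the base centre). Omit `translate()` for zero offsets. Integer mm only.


// leg_h = 405 - 32 = 373
translate([452, 394, 373]) cube([313, 256, 32]);
translate([465, 407, 0]) cylinder(h = 373, r = 13);
translate([752, 407, 0]) cylinder(h = 373, r = 13);
translate([465, 637, 0]) cylinder(h = 373, r = 13);
translate([752, 637, 0]) cylinder(h = 373, r = 13);


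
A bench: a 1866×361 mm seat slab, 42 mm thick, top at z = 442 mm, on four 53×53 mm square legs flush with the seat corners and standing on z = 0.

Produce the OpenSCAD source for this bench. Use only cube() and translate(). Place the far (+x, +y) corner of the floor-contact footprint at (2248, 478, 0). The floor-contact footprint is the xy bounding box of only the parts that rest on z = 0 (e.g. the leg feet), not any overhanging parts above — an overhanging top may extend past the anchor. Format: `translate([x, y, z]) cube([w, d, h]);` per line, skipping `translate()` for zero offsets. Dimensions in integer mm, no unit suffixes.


// leg_h = 442 − 42 = 400
translate([382, 117, 400]) cube([1866, 361, 42]);
translate([382, 117, 0]) cube([53, 53, 400]);
translate([382, 425, 0]) cube([53, 53, 400]);
translate([2195, 117, 0]) cube([53, 53, 400]);
translate([2195, 425, 0]) cube([53, 53, 400]);


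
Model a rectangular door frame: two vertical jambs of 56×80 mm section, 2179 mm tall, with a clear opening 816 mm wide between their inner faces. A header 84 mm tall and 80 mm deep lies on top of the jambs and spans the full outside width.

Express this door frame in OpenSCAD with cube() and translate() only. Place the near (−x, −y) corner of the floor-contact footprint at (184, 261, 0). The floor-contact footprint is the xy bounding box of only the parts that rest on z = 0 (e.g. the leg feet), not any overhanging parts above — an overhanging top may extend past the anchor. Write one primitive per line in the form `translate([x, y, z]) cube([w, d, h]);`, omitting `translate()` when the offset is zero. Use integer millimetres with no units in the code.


translate([184, 261, 0]) cube([56, 80, 2179]);
translate([1056, 261, 0]) cube([56, 80, 2179]);
translate([184, 261, 2179]) cube([928, 80, 84]);


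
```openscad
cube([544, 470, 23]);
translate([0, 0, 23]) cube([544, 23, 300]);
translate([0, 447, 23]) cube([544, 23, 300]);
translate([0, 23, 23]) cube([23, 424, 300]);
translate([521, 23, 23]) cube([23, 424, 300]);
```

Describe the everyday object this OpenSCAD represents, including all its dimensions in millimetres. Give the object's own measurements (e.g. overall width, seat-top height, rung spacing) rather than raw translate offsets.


An open-topped rectangular box: outside dimensions 544×470×323 mm, with a uniform wall and base thickness of 23 mm. The base is a full 544×470 slab on the floor; four walls sit on top of the base. The front and back walls (the −y and +y sides) span the full width; the two side walls fit between them.


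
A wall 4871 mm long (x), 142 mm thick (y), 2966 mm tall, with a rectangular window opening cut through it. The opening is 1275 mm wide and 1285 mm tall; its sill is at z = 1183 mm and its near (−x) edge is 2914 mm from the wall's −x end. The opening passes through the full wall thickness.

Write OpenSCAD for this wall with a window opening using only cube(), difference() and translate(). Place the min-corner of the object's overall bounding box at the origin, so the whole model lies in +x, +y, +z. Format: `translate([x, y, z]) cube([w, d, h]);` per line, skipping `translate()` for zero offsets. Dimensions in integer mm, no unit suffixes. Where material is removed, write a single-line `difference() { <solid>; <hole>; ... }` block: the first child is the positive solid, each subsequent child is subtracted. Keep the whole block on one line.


difference() { cube([4871, 142, 2966]); translate([2914, 0, 1183]) cube([1275, 142, 1285]); }


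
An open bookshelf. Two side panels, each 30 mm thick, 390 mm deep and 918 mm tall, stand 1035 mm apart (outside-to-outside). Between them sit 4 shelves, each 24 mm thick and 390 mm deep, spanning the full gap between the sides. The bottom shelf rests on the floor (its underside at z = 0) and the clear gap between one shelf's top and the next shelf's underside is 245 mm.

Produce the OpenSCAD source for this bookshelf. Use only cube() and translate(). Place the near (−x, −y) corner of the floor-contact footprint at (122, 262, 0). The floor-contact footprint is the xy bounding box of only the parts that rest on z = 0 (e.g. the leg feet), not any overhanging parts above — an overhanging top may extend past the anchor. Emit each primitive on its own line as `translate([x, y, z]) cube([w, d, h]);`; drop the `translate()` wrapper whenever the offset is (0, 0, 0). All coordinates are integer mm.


translate([122, 262, 0]) cube([30, 390, 918]);
translate([1127, 262, 0]) cube([30, 390, 918]);
translate([152, 262, 0]) cube([975, 390, 24]);
translate([152, 262, 269]) cube([975, 390, 24]);
translate([152, 262, 538]) cube([975, 390, 24]);
translate([152, 262, 807]) cube([975, 390, 24]);


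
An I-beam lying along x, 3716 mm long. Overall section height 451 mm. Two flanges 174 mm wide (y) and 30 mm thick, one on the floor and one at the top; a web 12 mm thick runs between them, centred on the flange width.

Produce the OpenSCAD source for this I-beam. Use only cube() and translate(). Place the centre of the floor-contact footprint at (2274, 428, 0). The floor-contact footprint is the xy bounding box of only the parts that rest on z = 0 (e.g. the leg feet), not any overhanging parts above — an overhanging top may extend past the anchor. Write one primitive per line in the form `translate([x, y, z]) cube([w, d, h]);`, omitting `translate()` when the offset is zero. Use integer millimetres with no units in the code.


translate([416, 341, 0]) cube([3716, 174, 30]);
translate([416, 422, 30]) cube([3716, 12, 391]);
translate([416, 341, 421]) cube([3716, 174, 30]);


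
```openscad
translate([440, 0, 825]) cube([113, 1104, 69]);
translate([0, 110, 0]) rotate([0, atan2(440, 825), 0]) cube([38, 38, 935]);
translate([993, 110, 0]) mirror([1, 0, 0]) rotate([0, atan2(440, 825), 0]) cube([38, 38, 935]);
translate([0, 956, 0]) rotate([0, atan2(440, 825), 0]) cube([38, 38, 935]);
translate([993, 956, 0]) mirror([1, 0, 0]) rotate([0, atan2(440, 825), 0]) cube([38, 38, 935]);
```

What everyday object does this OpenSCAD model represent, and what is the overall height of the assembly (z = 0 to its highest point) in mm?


A sawhorse. The overall height is 894 mm.

A beam across two mirrored pairs of raked legs — a sawhorse. The beam's underside is at z = 825 (matching the legs' vertical rise in atan2(440, 825)) and the beam is 69 mm tall, so its top is at 825 + 69 = 894 mm. The raked legs top out at the beam's underside, so that is the highest point.


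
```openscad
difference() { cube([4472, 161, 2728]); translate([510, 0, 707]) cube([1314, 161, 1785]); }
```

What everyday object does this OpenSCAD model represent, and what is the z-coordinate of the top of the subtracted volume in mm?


A wall with a window opening. The window head height is 2492 mm.

A wall with a rectangular opening subtracted — a window. Sill at z = 707, opening 1785 mm tall, so the head is at 707 + 1785 = 2492 mm.


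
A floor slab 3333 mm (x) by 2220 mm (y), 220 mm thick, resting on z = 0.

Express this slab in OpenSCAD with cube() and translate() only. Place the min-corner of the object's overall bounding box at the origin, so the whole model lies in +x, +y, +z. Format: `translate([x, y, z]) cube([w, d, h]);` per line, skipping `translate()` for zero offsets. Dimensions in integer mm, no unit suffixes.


cube([3333, 2220, 220]);


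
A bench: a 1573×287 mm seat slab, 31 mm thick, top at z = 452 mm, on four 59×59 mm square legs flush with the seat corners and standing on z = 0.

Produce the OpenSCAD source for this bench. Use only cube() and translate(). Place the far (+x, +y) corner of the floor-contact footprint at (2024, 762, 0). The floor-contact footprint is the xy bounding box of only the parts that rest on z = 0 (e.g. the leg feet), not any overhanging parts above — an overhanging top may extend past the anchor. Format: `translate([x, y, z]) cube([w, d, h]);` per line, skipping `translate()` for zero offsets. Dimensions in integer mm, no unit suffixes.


translate([451, 475, 421]) cube([1573, 287, 31]);
translate([451, 475, 0]) cube([59, 59, 421]);
translate([451, 703, 0]) cube([59, 59, 421]);
translate([1965, 475, 0]) cube([59, 59, 421]);
translate([1965, 703, 0]) cube([59, 59, 421]);


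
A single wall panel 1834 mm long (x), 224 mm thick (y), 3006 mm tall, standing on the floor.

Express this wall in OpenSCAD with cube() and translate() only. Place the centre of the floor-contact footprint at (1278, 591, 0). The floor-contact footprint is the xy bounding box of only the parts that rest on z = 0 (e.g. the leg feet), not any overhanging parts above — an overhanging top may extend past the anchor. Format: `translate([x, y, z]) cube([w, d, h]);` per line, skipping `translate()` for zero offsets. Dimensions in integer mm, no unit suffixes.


translate([361, 479, 0]) cube([1834, 224, 3006]);


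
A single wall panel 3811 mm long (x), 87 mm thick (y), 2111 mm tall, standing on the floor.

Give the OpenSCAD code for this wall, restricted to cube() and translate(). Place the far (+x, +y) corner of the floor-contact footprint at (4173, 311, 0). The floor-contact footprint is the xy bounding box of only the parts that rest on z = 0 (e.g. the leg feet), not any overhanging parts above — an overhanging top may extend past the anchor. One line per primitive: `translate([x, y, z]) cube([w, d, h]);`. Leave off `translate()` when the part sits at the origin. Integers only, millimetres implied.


translate([362, 224, 0]) cube([3811, 87, 2111]);
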